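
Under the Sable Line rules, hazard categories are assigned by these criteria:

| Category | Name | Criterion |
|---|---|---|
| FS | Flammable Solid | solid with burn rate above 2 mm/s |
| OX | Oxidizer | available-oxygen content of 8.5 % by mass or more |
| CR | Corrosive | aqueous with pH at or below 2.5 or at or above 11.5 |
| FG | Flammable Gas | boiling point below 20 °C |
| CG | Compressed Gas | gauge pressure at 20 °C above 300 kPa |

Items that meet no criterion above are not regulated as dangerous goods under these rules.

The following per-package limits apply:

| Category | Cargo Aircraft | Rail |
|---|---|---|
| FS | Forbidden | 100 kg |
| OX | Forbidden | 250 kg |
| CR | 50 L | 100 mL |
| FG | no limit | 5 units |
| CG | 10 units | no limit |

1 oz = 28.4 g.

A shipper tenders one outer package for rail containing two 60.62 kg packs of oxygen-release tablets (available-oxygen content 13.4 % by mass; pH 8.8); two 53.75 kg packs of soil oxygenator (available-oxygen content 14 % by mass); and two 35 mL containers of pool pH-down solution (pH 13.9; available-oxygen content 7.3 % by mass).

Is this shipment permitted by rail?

Oxygen-release tablets: available-oxygen content 13.4 % by mass ≥ 8.5 % by mass → Category OX (Oxidizer).
Available-oxygen content 14 % by mass meets the Category OX criterion (Oxidizer), so the soil oxygenator is Category OX.
pH 13.9 meets the Category CR criterion (Corrosive), so the pool pH-down solution is Category CR.
Category OX net quantity: (two 60.62 kg packs = 121.24 kg) + (two 53.75 kg packs = 107.5 kg) = 228.74 kg.
228.74 kg is within the rail limit of 250 kg for Category OX.
Category CR quantity: two 35 mL containers = 70 mL.
70 mL ≤ 100 mL (rail limit, Category CR) — within limit.
Every hazard category is within its rail limit and no segregation rule is violated.

Yes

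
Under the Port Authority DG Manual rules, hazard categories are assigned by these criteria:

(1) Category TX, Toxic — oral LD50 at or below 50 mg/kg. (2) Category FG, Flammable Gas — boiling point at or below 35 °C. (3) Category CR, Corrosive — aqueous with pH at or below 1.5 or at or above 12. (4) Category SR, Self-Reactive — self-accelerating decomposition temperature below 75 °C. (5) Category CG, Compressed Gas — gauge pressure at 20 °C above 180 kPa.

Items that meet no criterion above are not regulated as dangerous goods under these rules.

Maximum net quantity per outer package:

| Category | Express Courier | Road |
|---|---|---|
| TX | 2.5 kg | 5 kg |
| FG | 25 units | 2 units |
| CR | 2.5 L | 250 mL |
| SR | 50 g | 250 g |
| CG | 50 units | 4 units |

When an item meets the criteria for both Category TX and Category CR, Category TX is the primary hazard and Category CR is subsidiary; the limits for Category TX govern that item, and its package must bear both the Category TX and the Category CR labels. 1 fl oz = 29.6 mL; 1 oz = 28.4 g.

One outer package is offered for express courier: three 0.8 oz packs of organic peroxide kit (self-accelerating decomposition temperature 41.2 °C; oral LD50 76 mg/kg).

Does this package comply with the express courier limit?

With self-accelerating decomposition temperature 41.2 °C (< 75 °C), the organic peroxide kit falls in Category SR.
Category SR quantity: three 0.8 oz packs = 68.16 g.
That exceeds the Category SR express courier limit of 50 g.

No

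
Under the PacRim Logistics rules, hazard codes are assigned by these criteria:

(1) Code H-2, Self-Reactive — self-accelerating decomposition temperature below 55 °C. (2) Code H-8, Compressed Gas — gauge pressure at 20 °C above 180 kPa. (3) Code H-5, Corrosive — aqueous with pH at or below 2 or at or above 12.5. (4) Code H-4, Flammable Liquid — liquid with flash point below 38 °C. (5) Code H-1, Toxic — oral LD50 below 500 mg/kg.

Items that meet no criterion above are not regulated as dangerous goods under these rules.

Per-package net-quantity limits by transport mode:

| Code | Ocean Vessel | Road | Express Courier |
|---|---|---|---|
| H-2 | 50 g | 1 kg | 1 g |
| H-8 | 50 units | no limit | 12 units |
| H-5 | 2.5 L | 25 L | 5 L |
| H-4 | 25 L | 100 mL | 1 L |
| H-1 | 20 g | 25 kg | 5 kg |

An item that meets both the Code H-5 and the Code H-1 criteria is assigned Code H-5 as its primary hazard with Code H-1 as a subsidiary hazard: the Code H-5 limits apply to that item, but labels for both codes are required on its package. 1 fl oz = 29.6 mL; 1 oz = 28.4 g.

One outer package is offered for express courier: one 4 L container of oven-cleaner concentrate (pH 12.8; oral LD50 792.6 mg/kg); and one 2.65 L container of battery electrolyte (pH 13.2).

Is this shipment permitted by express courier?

No

The oven-cleaner concentrate has pH 12.8, which is ≥ 12.5, so it is Code H-5 (Corrosive).
pH 13.2 meets the Code H-5 criterion (Corrosive), so the battery electrolyte is Code H-5.
Code H-5 net quantity: 4 L + 2.65 L = 6.65 L.
6.65 L exceeds the express courier limit of 5 L for Code H-5.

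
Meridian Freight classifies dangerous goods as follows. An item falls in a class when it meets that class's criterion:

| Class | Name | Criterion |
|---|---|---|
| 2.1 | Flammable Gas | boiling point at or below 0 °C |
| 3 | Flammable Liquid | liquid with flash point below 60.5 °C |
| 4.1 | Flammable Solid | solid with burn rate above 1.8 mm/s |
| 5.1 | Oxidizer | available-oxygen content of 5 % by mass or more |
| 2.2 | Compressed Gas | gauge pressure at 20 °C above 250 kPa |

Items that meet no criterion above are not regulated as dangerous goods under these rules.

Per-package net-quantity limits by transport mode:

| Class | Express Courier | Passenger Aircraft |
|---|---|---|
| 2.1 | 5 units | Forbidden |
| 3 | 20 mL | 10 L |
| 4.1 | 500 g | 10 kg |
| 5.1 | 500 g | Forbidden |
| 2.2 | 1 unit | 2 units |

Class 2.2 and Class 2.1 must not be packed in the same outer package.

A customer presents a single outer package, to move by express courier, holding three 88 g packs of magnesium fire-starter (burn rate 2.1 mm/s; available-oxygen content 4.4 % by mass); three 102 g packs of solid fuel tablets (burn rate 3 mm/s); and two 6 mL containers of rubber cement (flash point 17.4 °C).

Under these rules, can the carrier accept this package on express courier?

The magnesium fire-starter has burn rate 2.1 mm/s, which is > 1.8 mm/s, so it is Class 4.1 (Flammable Solid).
Burn rate 3 mm/s meets the Class 4.1 criterion (Flammable Solid), so the solid fuel tablets are Class 4.1.
With flash point 17.4 °C (< 60.5 °C), the rubber cement falls in Class 3.
Class 3 quantity: two 6 mL containers = 12 mL.
12 mL is within the express courier limit of 20 mL for Class 3.
Total Class 4.1: (three 88 g packs = 264 g) + (three 102 g packs = 306 g) = 570 g.
570 g exceeds the express courier limit of 500 g for Class 4.1.
The segregation rule (Class 2.2 with Class 2.1) does not apply to Class 3 with Class 4.1.

No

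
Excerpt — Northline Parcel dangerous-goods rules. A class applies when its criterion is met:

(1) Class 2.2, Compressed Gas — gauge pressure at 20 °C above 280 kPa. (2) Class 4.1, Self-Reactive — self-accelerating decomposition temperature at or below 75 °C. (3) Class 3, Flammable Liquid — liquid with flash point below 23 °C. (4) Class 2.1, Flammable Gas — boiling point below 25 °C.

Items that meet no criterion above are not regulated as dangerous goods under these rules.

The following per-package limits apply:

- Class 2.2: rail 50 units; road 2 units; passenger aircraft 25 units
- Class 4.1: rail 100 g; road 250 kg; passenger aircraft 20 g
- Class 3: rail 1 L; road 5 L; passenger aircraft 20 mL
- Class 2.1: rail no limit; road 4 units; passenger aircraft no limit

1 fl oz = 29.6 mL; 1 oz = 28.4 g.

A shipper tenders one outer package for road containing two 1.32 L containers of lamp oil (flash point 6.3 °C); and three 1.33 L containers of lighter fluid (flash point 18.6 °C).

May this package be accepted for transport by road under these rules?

The lamp oil has flash point 6.3 °C, which is < 23 °C, so it is Class 3 (Flammable Liquid).
The lighter fluid has flash point 18.6 °C, which is < 23 °C, so it is Class 3 (Flammable Liquid).
Class 3 net quantity: (two 1.32 L containers = 2.64 L) + (three 1.33 L containers = 3.99 L) = 6.63 L.
6.63 L exceeds the road limit of 5 L for Class 3.

No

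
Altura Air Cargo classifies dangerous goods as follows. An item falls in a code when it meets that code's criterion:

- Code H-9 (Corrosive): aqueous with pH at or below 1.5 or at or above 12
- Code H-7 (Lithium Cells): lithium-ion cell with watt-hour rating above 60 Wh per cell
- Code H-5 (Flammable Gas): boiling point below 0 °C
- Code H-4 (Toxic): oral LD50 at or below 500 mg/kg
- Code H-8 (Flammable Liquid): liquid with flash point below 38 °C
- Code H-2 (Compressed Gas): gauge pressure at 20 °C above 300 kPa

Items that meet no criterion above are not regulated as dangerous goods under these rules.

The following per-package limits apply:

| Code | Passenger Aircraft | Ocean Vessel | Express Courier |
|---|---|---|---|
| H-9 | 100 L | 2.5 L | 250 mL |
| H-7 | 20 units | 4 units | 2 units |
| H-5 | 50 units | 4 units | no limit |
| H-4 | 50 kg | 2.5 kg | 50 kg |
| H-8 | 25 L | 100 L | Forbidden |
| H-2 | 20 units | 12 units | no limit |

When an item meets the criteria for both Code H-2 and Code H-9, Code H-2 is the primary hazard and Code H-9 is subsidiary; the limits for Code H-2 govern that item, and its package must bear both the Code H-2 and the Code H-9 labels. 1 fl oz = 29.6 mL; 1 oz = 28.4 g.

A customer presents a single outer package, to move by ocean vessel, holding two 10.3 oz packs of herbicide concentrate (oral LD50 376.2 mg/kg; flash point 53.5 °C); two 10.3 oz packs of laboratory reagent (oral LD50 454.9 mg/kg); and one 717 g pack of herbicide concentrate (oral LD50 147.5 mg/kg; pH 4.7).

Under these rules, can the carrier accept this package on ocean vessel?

Herbicide concentrate: oral LD50 376.2 mg/kg ≤ 500 mg/kg → Code H-4 (Toxic).
The laboratory reagent has oral LD50 454.9 mg/kg, which is ≤ 500 mg/kg, so it is Code H-4 (Toxic).
Herbicide concentrate: oral LD50 147.5 mg/kg ≤ 500 mg/kg → Code H-4 (Toxic).
Code H-4 net quantity: (two 10.3 oz packs = 585.04 g) + (two 10.3 oz packs = 585.04 g) + 717 g = 1887.08 g.
1887.08 g ≤ 2.5 kg (ocean vessel limit, Code H-4) — within limit.

Yes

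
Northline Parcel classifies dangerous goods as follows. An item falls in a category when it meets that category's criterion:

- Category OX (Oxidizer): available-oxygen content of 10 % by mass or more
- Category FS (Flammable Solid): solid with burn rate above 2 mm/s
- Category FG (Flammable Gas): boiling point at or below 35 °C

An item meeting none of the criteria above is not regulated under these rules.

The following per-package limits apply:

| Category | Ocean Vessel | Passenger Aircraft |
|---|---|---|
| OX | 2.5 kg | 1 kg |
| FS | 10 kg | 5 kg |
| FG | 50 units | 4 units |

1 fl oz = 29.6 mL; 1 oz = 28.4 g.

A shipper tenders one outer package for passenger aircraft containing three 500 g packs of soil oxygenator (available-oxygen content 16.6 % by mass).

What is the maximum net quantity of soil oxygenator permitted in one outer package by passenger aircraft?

1 kg

Soil oxygenator: available-oxygen content 16.6 % by mass ≥ 10 % by mass → Category OX (Oxidizer).
The passenger aircraft limit for Category OX is 1 kg.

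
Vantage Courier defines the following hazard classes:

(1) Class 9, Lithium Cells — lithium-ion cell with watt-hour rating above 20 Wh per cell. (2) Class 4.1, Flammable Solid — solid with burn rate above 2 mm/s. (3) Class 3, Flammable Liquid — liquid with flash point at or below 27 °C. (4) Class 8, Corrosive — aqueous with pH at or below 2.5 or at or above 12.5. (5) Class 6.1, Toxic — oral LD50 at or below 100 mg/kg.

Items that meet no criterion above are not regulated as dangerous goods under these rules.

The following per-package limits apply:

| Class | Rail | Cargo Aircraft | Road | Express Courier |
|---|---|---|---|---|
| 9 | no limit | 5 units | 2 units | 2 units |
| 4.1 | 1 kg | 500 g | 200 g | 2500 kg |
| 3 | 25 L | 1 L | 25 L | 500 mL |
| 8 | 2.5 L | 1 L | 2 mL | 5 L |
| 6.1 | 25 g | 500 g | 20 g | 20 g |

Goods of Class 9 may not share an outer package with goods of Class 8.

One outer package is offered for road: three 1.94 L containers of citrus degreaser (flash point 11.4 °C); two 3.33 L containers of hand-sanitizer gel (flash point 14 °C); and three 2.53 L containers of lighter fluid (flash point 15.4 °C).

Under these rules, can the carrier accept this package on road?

Citrus degreaser: flash point 11.4 °C ≤ 27 °C → Class 3 (Flammable Liquid).
The hand-sanitizer gel has flash point 14 °C, which is ≤ 27 °C, so it is Class 3 (Flammable Liquid).
Lighter fluid: flash point 15.4 °C ≤ 27 °C → Class 3 (Flammable Liquid).
Total Class 3: (three 1.94 L containers = 5.82 L) + (two 3.33 L containers = 6.66 L) + (three 2.53 L containers = 7.59 L) = 20.07 L.
20.07 L ≤ 25 L (road limit, Class 3) — within limit.

Yes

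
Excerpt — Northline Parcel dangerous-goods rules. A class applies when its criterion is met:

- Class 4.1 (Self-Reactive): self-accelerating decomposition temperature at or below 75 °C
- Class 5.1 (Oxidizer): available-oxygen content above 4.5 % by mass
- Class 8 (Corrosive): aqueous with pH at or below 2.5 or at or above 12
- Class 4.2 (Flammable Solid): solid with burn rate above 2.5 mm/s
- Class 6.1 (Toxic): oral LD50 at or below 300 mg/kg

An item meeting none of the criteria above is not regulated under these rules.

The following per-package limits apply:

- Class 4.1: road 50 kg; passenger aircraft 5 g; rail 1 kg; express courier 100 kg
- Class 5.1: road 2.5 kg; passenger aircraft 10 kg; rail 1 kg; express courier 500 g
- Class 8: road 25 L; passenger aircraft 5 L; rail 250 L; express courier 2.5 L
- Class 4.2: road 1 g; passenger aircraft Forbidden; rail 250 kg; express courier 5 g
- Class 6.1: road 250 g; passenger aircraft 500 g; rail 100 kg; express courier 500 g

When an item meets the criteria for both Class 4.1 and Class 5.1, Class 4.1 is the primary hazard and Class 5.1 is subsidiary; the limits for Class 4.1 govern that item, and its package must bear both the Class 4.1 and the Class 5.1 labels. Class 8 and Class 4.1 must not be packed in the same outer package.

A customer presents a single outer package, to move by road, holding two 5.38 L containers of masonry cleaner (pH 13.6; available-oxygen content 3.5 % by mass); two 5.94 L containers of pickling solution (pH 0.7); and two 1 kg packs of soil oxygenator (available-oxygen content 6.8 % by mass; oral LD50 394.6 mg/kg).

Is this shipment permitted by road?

The masonry cleaner has pH 13.6, which is ≥ 12, so it is Class 8 (Corrosive).
The pickling solution has pH 0.7, which is ≤ 2.5, so it is Class 8 (Corrosive).
Available-oxygen content 6.8 % by mass meets the Class 5.1 criterion (Oxidizer), so the soil oxygenator is Class 5.1.
Total Class 8: (two 5.38 L containers = 10.76 L) + (two 5.94 L containers = 11.88 L) = 22.64 L.
22.64 L ≤ 25 L (road limit, Class 8) — within limit.
Class 5.1 quantity: two 1 kg packs = 2 kg.
That is within the Class 5.1 road limit of 2.5 kg.
The segregation rule (Class 8 with Class 4.1) does not apply to Class 8 with Class 5.1.
Every hazard class is within its road limit and no segregation rule is violated.

Yes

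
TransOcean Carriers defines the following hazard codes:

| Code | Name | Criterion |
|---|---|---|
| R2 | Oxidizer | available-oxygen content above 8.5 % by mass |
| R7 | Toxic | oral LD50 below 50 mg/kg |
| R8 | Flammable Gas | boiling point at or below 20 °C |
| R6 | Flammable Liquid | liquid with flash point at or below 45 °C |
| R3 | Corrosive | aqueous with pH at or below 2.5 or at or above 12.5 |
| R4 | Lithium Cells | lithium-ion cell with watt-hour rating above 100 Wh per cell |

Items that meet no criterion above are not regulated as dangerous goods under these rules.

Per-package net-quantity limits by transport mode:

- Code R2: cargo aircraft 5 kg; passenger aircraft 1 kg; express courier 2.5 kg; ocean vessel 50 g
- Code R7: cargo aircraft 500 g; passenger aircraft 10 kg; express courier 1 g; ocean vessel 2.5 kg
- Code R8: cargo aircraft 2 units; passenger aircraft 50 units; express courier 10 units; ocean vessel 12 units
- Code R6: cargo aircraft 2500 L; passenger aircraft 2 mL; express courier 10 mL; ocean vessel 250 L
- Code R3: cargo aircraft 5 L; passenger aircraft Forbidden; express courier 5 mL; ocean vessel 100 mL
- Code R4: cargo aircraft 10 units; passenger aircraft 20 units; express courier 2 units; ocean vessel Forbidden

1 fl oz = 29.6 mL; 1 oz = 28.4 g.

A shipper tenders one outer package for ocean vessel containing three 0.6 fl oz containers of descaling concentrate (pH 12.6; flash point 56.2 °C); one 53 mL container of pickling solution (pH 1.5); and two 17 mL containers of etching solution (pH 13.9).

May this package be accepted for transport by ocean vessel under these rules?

pH 12.6 meets the Code R3 criterion (Corrosive), so the descaling concentrate is Code R3.
pH 1.5 meets the Code R3 criterion (Corrosive), so the pickling solution is Code R3.
Etching solution: pH 13.9 ≥ 12.5 → Code R3 (Corrosive).
Code R3 net quantity: (three 0.6 fl oz containers = 53.28 mL) + 53 mL + (two 17 mL containers = 34 mL) = 140.28 mL.
That exceeds the Code R3 ocean vessel limit of 100 mL.

No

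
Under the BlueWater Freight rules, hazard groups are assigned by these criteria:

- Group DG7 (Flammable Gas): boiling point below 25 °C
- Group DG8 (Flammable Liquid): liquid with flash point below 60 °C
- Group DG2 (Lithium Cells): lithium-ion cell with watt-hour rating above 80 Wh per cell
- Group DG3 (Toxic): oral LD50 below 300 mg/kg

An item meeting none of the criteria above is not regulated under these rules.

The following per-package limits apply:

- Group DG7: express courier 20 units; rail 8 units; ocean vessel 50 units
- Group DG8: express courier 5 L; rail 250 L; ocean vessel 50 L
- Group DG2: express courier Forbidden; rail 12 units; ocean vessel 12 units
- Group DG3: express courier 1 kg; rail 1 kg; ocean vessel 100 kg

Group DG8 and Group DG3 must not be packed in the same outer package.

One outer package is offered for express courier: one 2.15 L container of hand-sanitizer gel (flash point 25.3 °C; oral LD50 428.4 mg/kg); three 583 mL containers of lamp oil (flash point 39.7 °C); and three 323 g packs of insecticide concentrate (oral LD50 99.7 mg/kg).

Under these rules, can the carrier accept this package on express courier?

The hand-sanitizer gel has flash point 25.3 °C, which is < 60 °C, so it is Group DG8 (Flammable Liquid).
Lamp oil: flash point 39.7 °C < 60 °C → Group DG8 (Flammable Liquid).
With oral LD50 99.7 mg/kg (< 300 mg/kg), the insecticide concentrate falls in Group DG3.
Group DG8 net quantity: 2.15 L + (three 583 mL containers = 1.749 L) = 3.899 L.
That is within the Group DG8 express courier limit of 5 L.
Group DG3 quantity: three 323 g packs = 969 g.
969 g ≤ 1 kg (express courier limit, Group DG3) — within limit.
Group DG8 and Group DG3 may not share an outer package.

No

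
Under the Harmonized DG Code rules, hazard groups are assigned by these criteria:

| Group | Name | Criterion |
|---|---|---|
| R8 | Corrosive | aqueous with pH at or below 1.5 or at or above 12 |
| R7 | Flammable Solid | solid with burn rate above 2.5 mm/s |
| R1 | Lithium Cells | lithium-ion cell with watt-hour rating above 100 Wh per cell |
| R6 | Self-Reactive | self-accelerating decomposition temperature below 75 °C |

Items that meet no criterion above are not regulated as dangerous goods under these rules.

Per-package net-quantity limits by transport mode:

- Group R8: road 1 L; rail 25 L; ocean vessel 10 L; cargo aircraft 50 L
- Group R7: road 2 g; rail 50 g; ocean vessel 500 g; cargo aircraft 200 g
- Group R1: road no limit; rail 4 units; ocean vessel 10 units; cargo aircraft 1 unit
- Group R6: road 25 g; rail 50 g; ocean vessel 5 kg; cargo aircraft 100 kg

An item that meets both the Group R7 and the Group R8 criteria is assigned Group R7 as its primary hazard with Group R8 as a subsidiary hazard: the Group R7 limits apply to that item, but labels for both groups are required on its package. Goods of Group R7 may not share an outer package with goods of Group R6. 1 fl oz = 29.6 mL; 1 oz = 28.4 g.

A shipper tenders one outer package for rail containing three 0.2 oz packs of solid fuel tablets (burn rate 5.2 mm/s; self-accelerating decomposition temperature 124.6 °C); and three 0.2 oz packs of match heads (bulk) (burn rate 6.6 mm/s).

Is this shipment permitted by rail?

With burn rate 5.2 mm/s (> 2.5 mm/s), the solid fuel tablets fall in Group R7.
Match heads (bulk): burn rate 6.6 mm/s > 2.5 mm/s → Group R7 (Flammable Solid).
Group R7 net quantity: (three 0.2 oz packs = 17.04 g) + (three 0.2 oz packs = 17.04 g) = 34.08 g.
34.08 g ≤ 50 g (rail limit, Group R7) — within limit.

Yes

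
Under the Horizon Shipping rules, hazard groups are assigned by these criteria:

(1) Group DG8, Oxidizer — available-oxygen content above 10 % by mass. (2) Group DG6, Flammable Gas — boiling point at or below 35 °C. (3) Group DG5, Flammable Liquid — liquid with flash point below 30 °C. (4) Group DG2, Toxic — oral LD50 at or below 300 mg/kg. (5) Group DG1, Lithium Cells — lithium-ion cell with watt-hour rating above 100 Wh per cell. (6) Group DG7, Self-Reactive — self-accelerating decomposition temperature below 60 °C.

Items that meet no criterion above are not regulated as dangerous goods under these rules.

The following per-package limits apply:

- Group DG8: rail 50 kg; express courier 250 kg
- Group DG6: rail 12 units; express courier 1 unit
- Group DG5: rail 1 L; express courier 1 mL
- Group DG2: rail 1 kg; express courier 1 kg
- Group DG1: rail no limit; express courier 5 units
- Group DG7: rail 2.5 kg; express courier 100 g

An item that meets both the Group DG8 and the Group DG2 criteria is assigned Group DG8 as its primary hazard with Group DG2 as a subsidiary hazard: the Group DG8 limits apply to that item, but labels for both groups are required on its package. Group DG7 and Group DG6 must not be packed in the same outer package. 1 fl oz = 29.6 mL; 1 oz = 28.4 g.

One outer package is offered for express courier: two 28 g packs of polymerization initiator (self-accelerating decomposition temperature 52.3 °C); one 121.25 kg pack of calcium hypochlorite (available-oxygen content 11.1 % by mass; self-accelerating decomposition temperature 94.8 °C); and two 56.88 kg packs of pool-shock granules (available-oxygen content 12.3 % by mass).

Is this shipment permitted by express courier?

Polymerization initiator: self-accelerating decomposition temperature 52.3 °C < 60 °C → Group DG7 (Self-Reactive).
Available-oxygen content 11.1 % by mass meets the Group DG8 criterion (Oxidizer), so the calcium hypochlorite is Group DG8.
Available-oxygen content 12.3 % by mass meets the Group DG8 criterion (Oxidizer), so the pool-shock granules are Group DG8.
Group DG7 quantity: two 28 g packs = 56 g.
56 g is within the express courier limit of 100 g for Group DG7.
Total Group DG8: 121.25 kg + (two 56.88 kg packs = 113.76 kg) = 235.01 kg.
235.01 kg is within the express courier limit of 250 kg for Group DG8.
The segregation rule (Group DG7 with Group DG6) does not apply to Group DG7 with Group DG8.
Every hazard group is within its express courier limit and no segregation rule is violated.

Yes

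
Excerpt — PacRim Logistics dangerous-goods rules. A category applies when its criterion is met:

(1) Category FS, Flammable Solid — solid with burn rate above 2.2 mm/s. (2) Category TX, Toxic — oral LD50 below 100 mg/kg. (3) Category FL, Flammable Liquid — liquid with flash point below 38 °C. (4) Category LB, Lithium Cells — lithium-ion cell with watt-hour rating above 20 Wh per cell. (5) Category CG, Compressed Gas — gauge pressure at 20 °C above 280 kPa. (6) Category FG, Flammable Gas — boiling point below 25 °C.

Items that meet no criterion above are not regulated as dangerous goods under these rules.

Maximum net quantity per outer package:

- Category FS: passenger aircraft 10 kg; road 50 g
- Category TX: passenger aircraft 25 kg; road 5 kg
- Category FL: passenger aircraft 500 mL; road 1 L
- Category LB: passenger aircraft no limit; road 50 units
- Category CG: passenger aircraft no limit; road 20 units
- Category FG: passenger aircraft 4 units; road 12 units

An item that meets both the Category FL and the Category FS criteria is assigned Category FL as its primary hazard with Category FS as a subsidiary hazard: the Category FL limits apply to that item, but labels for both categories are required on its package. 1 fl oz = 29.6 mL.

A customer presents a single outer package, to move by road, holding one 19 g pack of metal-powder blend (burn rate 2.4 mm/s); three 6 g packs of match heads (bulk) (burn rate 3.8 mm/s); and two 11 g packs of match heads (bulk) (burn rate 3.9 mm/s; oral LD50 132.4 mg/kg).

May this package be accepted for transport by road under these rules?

Burn rate 2.4 mm/s meets the Category FS criterion (Flammable Solid), so the metal-powder blend is Category FS.
With burn rate 3.8 mm/s (> 2.2 mm/s), the match heads (bulk) fall in Category FS.
With burn rate 3.9 mm/s (> 2.2 mm/s), the match heads (bulk) fall in Category FS.
Total Category FS: 19 g + (three 6 g packs = 18 g) + (two 11 g packs = 22 g) = 59 g.
That exceeds the Category FS road limit of 50 g.

No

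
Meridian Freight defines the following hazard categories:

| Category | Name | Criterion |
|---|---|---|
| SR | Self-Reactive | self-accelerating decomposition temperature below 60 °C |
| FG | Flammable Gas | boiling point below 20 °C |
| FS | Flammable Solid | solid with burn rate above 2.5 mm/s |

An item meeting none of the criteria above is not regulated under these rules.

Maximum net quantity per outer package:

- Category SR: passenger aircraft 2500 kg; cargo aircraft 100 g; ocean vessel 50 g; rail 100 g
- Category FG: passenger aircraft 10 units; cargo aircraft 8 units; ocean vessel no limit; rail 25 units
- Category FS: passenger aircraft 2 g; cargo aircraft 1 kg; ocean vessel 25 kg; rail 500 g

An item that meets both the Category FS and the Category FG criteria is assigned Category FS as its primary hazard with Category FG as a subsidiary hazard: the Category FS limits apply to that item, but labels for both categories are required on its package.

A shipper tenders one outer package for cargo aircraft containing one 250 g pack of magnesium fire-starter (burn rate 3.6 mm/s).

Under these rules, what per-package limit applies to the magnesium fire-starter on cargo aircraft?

1 kg

With burn rate 3.6 mm/s (> 2.5 mm/s), the magnesium fire-starter falls in Category FS.
The cargo aircraft limit for Category FS is 1 kg.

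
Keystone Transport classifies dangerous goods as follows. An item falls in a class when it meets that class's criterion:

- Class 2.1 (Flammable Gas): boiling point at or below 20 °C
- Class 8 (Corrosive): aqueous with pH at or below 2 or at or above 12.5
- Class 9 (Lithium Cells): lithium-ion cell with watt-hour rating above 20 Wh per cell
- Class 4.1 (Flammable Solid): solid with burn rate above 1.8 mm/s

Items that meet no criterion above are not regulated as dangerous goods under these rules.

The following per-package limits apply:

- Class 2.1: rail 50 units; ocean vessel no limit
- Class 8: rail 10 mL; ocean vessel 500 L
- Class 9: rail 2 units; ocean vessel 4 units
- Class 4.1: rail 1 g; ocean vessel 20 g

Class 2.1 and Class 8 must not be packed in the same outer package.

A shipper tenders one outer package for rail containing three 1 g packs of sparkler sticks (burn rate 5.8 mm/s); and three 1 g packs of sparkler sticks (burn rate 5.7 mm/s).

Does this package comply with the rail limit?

No

Sparkler sticks: burn rate 5.8 mm/s > 1.8 mm/s → Class 4.1 (Flammable Solid).
Sparkler sticks: burn rate 5.7 mm/s > 1.8 mm/s → Class 4.1 (Flammable Solid).
Class 4.1 net quantity: (three 1 g packs = 3 g) + (three 1 g packs = 3 g) = 6 g.
That exceeds the Class 4.1 rail limit of 1 g.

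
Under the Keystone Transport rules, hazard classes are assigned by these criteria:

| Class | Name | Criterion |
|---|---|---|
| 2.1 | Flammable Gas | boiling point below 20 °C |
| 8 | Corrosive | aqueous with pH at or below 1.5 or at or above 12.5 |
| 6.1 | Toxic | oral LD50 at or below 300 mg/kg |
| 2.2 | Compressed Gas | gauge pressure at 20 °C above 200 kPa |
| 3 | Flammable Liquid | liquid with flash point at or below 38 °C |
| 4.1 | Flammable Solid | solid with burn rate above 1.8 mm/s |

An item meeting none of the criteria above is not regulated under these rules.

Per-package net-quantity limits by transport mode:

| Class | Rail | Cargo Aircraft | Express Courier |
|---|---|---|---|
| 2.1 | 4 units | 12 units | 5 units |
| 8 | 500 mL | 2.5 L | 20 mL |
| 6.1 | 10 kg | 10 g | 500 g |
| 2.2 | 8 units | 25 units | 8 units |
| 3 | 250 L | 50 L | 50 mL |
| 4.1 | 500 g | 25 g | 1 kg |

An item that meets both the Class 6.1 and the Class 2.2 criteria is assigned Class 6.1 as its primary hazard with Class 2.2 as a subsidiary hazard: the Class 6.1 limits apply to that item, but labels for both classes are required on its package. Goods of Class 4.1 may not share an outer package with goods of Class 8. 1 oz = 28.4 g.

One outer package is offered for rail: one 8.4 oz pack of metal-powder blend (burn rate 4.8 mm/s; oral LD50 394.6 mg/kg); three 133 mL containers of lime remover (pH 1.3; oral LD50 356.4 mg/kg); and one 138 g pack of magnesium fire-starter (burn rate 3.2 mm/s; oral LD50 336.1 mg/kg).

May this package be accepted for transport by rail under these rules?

Burn rate 4.8 mm/s meets the Class 4.1 criterion (Flammable Solid), so the metal-powder blend is Class 4.1.
pH 1.3 meets the Class 8 criterion (Corrosive), so the lime remover is Class 8.
Magnesium fire-starter: burn rate 3.2 mm/s > 1.8 mm/s → Class 4.1 (Flammable Solid).
Total Class 4.1: (one 8.4 oz pack = 238.56 g) + 138 g = 376.56 g.
376.56 g is within the rail limit of 500 g for Class 4.1.
Class 8 quantity: three 133 mL containers = 399 mL.
399 mL is within the rail limit of 500 mL for Class 8.
Class 4.1 and Class 8 may not share an outer package.

No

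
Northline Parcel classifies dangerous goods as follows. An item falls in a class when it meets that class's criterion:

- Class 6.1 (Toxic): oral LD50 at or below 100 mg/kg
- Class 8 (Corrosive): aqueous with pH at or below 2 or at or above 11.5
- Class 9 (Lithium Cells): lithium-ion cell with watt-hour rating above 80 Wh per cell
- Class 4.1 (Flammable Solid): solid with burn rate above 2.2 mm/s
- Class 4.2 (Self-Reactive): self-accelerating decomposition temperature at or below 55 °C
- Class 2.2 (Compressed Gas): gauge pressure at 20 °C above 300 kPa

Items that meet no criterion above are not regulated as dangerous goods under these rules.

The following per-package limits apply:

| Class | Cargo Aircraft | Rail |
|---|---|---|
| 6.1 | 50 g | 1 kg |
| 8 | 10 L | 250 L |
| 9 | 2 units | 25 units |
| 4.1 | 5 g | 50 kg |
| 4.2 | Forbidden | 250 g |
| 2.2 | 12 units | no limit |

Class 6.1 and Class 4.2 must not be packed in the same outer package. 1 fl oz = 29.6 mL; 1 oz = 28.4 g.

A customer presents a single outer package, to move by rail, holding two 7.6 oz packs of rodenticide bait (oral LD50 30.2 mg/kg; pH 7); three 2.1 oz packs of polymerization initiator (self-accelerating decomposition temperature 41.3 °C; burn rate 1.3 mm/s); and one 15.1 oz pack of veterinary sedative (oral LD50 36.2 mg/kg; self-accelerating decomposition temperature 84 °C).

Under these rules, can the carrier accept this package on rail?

No

Rodenticide bait: oral LD50 30.2 mg/kg ≤ 100 mg/kg → Class 6.1 (Toxic).
With self-accelerating decomposition temperature 41.3 °C (≤ 55 °C), the polymerization initiator falls in Class 4.2.
The veterinary sedative has oral LD50 36.2 mg/kg, which is ≤ 100 mg/kg, so it is Class 6.1 (Toxic).
Total Class 6.1: (two 7.6 oz packs = 431.68 g) + (one 15.1 oz pack = 428.84 g) = 860.52 g.
860.52 g is within the rail limit of 1 kg for Class 6.1.
Class 4.2 quantity: three 2.1 oz packs = 178.92 g.
178.92 g is within the rail limit of 250 g for Class 4.2.
Class 6.1 and Class 4.2 may not share an outer package.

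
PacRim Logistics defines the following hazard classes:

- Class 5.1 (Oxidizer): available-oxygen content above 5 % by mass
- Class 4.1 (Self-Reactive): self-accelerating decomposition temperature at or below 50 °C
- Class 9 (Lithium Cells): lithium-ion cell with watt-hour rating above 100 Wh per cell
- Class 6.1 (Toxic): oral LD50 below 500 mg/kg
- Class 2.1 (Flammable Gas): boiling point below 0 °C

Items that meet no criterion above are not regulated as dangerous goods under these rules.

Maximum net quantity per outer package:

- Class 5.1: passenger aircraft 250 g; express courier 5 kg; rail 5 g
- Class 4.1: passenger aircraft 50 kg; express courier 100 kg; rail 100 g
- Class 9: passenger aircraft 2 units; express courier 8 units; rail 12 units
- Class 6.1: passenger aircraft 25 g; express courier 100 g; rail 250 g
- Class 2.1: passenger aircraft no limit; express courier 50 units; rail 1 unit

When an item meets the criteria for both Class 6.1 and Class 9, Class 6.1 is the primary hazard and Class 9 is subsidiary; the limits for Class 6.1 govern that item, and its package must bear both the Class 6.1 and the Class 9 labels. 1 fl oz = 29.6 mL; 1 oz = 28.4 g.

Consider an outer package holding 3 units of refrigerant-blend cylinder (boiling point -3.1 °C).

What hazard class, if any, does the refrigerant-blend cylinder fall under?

Refrigerant-blend cylinder: boiling point -3.1 °C < 0 °C → Class 2.1 (Flammable Gas).

Class 2.1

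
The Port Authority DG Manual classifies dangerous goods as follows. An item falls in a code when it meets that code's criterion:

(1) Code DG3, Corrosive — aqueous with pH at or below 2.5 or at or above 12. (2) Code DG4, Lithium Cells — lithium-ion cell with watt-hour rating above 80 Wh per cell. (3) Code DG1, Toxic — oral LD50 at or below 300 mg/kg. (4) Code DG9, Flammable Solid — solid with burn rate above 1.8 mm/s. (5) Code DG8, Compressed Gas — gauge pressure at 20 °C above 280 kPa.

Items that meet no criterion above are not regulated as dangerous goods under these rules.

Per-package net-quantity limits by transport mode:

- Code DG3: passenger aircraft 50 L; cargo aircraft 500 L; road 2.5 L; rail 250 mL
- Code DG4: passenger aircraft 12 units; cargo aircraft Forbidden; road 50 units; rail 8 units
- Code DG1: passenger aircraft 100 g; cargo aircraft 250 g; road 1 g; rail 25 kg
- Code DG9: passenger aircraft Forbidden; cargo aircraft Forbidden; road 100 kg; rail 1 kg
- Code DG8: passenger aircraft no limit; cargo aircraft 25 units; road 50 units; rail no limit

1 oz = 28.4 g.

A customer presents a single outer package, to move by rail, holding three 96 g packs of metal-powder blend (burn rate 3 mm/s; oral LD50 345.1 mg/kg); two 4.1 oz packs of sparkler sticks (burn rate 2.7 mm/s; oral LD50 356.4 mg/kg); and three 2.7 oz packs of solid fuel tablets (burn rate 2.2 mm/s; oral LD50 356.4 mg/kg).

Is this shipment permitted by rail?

With burn rate 3 mm/s (> 1.8 mm/s), the metal-powder blend falls in Code DG9.
Burn rate 2.7 mm/s meets the Code DG9 criterion (Flammable Solid), so the sparkler sticks are Code DG9.
Solid fuel tablets: burn rate 2.2 mm/s > 1.8 mm/s → Code DG9 (Flammable Solid).
Code DG9 net quantity: (three 96 g packs = 288 g) + (two 4.1 oz packs = 232.88 g) + (three 2.7 oz packs = 230.04 g) = 750.92 g.
That is within the Code DG9 rail limit of 1 kg.

Yes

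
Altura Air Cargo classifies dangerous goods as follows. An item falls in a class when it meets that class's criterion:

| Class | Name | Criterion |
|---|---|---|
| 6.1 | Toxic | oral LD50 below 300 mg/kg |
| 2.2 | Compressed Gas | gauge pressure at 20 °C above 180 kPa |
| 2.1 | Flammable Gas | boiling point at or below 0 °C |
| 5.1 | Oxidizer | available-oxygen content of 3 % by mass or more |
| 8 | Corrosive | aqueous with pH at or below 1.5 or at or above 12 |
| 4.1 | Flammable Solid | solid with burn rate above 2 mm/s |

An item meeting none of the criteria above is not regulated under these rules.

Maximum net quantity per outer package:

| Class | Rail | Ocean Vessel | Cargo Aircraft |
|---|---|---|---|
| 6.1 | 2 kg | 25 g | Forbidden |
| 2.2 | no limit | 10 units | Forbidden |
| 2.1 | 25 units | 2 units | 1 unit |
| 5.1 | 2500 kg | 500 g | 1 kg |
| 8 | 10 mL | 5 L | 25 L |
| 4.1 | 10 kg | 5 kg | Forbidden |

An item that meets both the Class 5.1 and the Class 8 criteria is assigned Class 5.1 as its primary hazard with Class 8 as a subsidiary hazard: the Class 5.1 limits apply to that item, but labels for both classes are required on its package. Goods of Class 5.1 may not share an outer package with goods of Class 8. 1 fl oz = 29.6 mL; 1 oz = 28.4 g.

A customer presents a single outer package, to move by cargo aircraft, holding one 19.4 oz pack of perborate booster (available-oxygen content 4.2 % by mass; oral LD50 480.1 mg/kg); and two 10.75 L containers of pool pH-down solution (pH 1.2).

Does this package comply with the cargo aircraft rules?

No

Perborate booster: available-oxygen content 4.2 % by mass ≥ 3 % by mass → Class 5.1 (Oxidizer).
With pH 1.2 (≤ 1.5), the pool pH-down solution falls in Class 8.
Class 5.1 quantity: one 19.4 oz pack = 550.96 g.
550.96 g is within the cargo aircraft limit of 1 kg for Class 5.1.
Class 8 quantity: two 10.75 L containers = 21.5 L.
That is within the Class 8 cargo aircraft limit of 25 L.
Class 5.1 and Class 8 may not share an outer package.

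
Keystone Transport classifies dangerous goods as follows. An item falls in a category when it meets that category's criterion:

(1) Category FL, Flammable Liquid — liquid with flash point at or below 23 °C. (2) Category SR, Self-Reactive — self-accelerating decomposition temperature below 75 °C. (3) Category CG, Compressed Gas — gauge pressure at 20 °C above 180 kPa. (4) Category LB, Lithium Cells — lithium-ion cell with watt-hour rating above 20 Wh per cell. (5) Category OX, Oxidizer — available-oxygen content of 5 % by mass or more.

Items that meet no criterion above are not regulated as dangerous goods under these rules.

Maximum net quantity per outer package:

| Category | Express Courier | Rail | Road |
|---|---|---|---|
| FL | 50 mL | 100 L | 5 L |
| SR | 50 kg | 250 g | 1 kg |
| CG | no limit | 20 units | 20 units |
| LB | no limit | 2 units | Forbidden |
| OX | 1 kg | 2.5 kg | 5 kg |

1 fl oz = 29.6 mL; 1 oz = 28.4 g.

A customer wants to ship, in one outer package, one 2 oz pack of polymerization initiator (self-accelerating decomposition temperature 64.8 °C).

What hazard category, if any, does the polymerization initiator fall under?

Category SR

With self-accelerating decomposition temperature 64.8 °C (< 75 °C), the polymerization initiator falls in Category SR.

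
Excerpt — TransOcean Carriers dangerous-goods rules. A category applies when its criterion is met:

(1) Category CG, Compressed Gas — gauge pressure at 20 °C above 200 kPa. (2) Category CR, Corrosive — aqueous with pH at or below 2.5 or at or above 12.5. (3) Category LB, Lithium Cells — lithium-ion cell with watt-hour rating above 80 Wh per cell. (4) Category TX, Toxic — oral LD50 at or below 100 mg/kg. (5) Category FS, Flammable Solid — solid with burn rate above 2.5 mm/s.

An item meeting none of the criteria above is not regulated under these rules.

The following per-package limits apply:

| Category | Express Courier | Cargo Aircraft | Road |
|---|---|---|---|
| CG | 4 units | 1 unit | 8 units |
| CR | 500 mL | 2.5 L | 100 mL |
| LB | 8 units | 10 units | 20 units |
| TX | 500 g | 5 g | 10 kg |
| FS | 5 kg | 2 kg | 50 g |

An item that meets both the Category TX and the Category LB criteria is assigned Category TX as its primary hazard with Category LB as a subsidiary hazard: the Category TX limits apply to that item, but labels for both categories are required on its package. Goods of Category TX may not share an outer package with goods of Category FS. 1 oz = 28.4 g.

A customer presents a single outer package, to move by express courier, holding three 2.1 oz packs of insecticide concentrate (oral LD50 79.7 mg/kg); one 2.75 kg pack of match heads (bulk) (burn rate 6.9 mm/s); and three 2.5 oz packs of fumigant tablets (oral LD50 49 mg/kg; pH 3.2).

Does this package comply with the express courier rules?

Insecticide concentrate: oral LD50 79.7 mg/kg ≤ 100 mg/kg → Category TX (Toxic).
Match heads (bulk): burn rate 6.9 mm/s > 2.5 mm/s → Category FS (Flammable Solid).
Oral LD50 49 mg/kg meets the Category TX criterion (Toxic), so the fumigant tablets are Category TX.
Total Category TX: (three 2.1 oz packs = 178.92 g) + (three 2.5 oz packs = 213 g) = 391.92 g.
391.92 g ≤ 500 g (express courier limit, Category TX) — within limit.
Category FS quantity: 2.75 kg.
2.75 kg is within the express courier limit of 5 kg for Category FS.
Category TX and Category FS may not share an outer package.

No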